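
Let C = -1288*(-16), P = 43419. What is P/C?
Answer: 43419/20608 ≈ 2.1069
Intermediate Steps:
C = 20608
P/C = 43419/20608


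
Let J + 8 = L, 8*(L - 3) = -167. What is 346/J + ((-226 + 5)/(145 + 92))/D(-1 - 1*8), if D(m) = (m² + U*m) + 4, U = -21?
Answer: -59931377/4480722 ≈ -13.375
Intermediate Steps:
L = -143/8 (L = 3 + (⅛)*(-167) = 3 - 167/8 = -143/8 ≈ -17.875)
J = -207/8 (J = -8 - 143/8 = -207/8 ≈ -25.875)
D(m) = 4 + m² - 21*m (D(m) = (m² - 21*m) + 4 = 4 + m² - 21*m)
346/J + ((-226 + 5)/(145 + 92))/D(-1 - 1*8) = 346/(-207/8) + ((-226 + 5)/(145 + 92))/(4 + (-1 - 1*8)² - 21*(-1 - 1*8)) = 346*(-8/207) + (-221/237)/(4 + (-1 - 8)² - 21*(-1 - 8)) = -2768/207 + (-221*1/237)/(4 + (-9)² - 21*(-9)) = -2768/207 - 221/(237*(4 + 81 + 189)) = -2768/207 - 221/237/274 = -2768/207 - 221/237*1/274 = -2768/207 - 221/64938 = -59931377/4480722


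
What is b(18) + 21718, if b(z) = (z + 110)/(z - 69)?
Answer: 1107490/51 ≈ 21716.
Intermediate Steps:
b(z) = (110 + z)/(-69 + z)
b(18) + 21718 = (110 + 18)/(-69 + 18) + 21718 = 128/(-51) + 21718 = -1/51*128 + 21718 = -128/51 + 21718 = 1107490/51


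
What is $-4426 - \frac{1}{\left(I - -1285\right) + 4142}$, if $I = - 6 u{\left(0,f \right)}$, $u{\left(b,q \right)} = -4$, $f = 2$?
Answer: $- \frac{24126127}{5451} \approx -4426.0$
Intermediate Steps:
$I = 24$ ($I = \left(-6\right) \left(-4\right) = 24$)
$-4426 - \frac{1}{\left(I - -1285\right) + 4142} = -4426 - \frac{1}{\left(24 - -1285\right) + 4142} = -4426 - \frac{1}{\left(24 + 1285\right) + 4142} = -4426 - \frac{1}{1309 + 4142} = -4426 - \frac{1}{5451} = - \frac{24126127}{5451}$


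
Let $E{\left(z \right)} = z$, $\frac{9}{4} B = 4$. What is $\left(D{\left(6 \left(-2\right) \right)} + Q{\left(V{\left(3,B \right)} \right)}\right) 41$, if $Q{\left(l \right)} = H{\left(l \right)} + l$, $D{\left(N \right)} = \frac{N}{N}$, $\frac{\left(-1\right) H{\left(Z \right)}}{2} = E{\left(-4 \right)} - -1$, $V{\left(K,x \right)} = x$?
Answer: $\frac{3239}{9} \approx 359.89$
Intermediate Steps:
$B = \frac{16}{9}$ ($B = \frac{4}{9} \cdot 4 = \frac{16}{9} \approx 1.7778$)
$H{\left(Z \right)} = 6$ ($H{\left(Z \right)} = - 2 \left(-4 - -1\right) = - 2 \left(-4 + 1\right) = \left(-2\right) \left(-3\right) = 6$)
$D{\left(N \right)} = 1$
$Q{\left(l \right)} = 6 + l$
$\left(D{\left(6 \left(-2\right) \right)} + Q{\left(V{\left(3,B \right)} \right)}\right) 41 = \left(1 + \left(6 + \frac{16}{9}\right)\right) 41 = \left(1 + \frac{70}{9}\right) 41 = \frac{79}{9} \cdot 41 = \frac{3239}{9}$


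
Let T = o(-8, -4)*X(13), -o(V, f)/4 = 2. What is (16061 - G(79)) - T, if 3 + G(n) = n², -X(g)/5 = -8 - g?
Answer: 10663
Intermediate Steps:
o(V, f) = -8 (o(V, f) = -4*2 = -8)
X(g) = 40 + 5*g (X(g) = -5*(-8 - g) = 40 + 5*g)
T = -840 (T = -8*(40 + 5*13) = -8*(40 + 65) = -8*105 = -840)
G(n) = -3 + n²
(16061 - G(79)) - T = (16061 - (-3 + 79²)) - 1*(-840) = (16061 - (-3 + 6241)) + 840 = (16061 - 1*6238) + 840 = (16061 - 6238) + 840 = 9823 + 840 = 10663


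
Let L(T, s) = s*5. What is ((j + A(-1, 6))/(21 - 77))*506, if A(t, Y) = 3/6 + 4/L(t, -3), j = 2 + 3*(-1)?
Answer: 5819/840 ≈ 6.9274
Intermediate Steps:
L(T, s) = 5*s
j = -1 (j = 2 - 3 = -1)
A(t, Y) = 7/30 (A(t, Y) = 3/6 + 4/((5*(-3))) = 3*(⅙) + 4/(-15) = ½ + 4*(-1/15) = ½ - 4/15 = 7/30)
((j + A(-1, 6))/(21 - 77))*506 = ((-1 + 7/30)/(21 - 77))*506 = -23/30/(-56)*506 = -23/30*(-1/56)*506 = (23/1680)*506 = 5819/840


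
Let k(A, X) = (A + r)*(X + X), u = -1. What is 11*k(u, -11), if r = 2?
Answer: -242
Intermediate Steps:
k(A, X) = 2*X*(2 + A) (k(A, X) = (A + 2)*(X + X) = (2 + A)*(2*X) = 2*X*(2 + A))
11*k(u, -11) = 11*(2*(-11)*(2 - 1)) = 11*(2*(-11)*1) = 11*(-22) = -242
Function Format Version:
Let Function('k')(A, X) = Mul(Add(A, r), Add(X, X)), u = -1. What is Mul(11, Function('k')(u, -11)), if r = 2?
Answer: -242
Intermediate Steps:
Function('k')(A, X) = Mul(2, X, Add(2, A)) (Function('k')(A, X) = Mul(Add(A, 2), Add(X, X)) = Mul(Add(2, A), Mul(2, X)) = Mul(2, X, Add(2, A)))
Mul(11, Function('k')(u, -11)) = Mul(11, Mul(2, -11, Add(2, -1))) = Mul(11, Mul(2, -11, 1)) = Mul(11, -22) = -242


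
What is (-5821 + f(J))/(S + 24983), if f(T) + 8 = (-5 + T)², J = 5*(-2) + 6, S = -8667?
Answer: -1437/4079 ≈ -0.35229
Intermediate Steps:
J = -4 (J = -10 + 6 = -4)
f(T) = -8 + (-5 + T)²
(-5821 + f(J))/(S + 24983) = (-5821 + (-8 + (-5 - 4)²))/(-8667 + 24983) = (-5821 + (-8 + (-9)²))/16316 = (-5821 + (-8 + 81))*(1/16316) = (-5821 + 73)*(1/16316) = -5748*1/16316 = -1437/4079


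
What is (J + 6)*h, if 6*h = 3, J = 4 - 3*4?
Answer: -1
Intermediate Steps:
J = -8 (J = 4 - 12 = -8)
h = 1/2 (h = (1/6)*3 = 1/2 ≈ 0.50000)
(J + 6)*h = (-8 + 6)*(1/2) = -2*1/2 = -1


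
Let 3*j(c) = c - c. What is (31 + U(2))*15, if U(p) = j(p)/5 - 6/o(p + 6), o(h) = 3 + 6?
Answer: 455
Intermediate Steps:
j(c) = 0 (j(c) = (c - c)/3 = (⅓)*0 = 0)
o(h) = 9
U(p) = -⅔ (U(p) = 0/5 - 6/9 = 0*(⅕) - 6*⅑ = 0 - ⅔ = -⅔)
(31 + U(2))*15 = (31 - ⅔)*15 = (91/3)*15 = 455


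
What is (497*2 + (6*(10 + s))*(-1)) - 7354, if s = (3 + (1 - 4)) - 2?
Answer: -6408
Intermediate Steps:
s = -2 (s = (3 - 3) - 2 = 0 - 2 = -2)
(497*2 + (6*(10 + s))*(-1)) - 7354 = (497*2 + (6*(10 - 2))*(-1)) - 7354 = (994 + (6*8)*(-1)) - 7354 = (994 + 48*(-1)) - 7354 = (994 - 48) - 7354 = 946 - 7354 = -6408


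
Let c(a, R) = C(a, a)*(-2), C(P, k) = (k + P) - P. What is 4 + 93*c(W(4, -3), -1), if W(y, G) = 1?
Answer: -182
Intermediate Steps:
C(P, k) = k (C(P, k) = (P + k) - P = k)
c(a, R) = -2*a (c(a, R) = a*(-2) = -2*a)
4 + 93*c(W(4, -3), -1) = 4 + 93*(-2*1) = 4 + 93*(-2) = 4 - 186 = -182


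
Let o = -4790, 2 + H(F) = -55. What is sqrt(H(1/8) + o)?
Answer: I*sqrt(4847) ≈ 69.62*I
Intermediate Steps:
H(F) = -57 (H(F) = -2 - 55 = -57)
sqrt(H(1/8) + o) = sqrt(-57 - 4790) = sqrt(-4847) = I*sqrt(4847)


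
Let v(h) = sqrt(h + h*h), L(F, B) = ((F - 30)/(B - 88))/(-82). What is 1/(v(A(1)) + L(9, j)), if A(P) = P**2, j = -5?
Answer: 17794/12923479 + 6461764*sqrt(2)/12923479 ≈ 0.70849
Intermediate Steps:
L(F, B) = -(-30 + F)/(82*(-88 + B)) (L(F, B) = ((-30 + F)/(-88 + B))*(-1/82) = -(-30 + F)/(82*(-88 + B)))
v(h) = sqrt(h + h**2)
1/(v(A(1)) + L(9, j)) = 1/(sqrt(1**2*(1 + 1**2)) + (30 - 1*9)/(82*(-88 - 5))) = 1/(sqrt(1*(1 + 1)) + (1/82)*(30 - 9)/(-93)) = 1/(sqrt(1*2) + (1/82)*(-1/93)*21) = 1/(sqrt(2) - 7/2542) = 1/(-7/2542 + sqrt(2))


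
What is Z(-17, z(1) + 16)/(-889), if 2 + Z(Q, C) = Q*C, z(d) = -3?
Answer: 223/889 ≈ 0.25084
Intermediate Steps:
Z(Q, C) = -2 + C*Q (Z(Q, C) = -2 + Q*C = -2 + C*Q)
Z(-17, z(1) + 16)/(-889) = (-2 + (-3 + 16)*(-17))/(-889) = (-2 + 13*(-17))*(-1/889) = (-2 - 221)*(-1/889) = -223*(-1/889) = 223/889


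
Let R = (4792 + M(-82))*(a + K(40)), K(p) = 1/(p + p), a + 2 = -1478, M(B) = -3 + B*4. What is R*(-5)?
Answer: 528177939/16 ≈ 3.3011e+7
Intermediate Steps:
M(B) = -3 + 4*B
a = -1480 (a = -2 - 1478 = -1480)
K(p) = 1/(2*p)
R = -528177939/80 (R = (4792 + (-3 + 4*(-82)))*(-1480 + (½)/40) = (4792 + (-3 - 328))*(-1480 + (½)*(1/40)) = (4792 - 331)*(-1480 + 1/80) = 4461*(-118399/80) = -528177939/80 ≈ -6.6022e+6)
R*(-5) = -528177939/80*(-5) = 528177939/16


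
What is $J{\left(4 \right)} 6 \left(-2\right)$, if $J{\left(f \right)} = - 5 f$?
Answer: $240$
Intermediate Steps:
$J{\left(4 \right)} 6 \left(-2\right) = \left(-5\right) 4 \cdot 6 \left(-2\right) = \left(-20\right) 6 \left(-2\right) = \left(-120\right) \left(-2\right) = 240$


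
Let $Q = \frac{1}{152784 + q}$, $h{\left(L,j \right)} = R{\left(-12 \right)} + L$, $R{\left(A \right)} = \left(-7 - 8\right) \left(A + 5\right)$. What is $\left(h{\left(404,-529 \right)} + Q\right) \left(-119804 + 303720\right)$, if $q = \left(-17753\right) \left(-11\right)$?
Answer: $\frac{32583681183264}{348067} \approx 9.3613 \cdot 10^{7}$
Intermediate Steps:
$R{\left(A \right)} = -75 - 15 A$ ($R{\left(A \right)} = - 15 \left(5 + A\right) = -75 - 15 A$)
$q = 195283$
$h{\left(L,j \right)} = 105 + L$ ($h{\left(L,j \right)} = \left(-75 - -180\right) + L = \left(-75 + 180\right) + L = 105 + L$)
$Q = \frac{1}{348067}$ ($Q = \frac{1}{152784 + 195283} = \frac{1}{348067} \approx 2.873 \cdot 10^{-6}$)
$\left(h{\left(404,-529 \right)} + Q\right) \left(-119804 + 303720\right) = \left(\left(105 + 404\right) + \frac{1}{348067}\right) \left(-119804 + 303720\right) = \left(509 + \frac{1}{348067}\right) 183916 = \frac{177166104}{348067} \cdot 183916 = \frac{32583681183264}{348067}$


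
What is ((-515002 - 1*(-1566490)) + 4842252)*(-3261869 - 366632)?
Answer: -21385441483740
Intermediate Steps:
((-515002 - 1*(-1566490)) + 4842252)*(-3261869 - 366632) = ((-515002 + 1566490) + 4842252)*(-3628501) = (1051488 + 4842252)*(-3628501) = 5893740*(-3628501) = -21385441483740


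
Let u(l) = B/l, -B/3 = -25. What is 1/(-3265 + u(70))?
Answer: -14/45695 ≈ -0.00030638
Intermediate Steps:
B = 75 (B = -3*(-25) = 75)
u(l) = 75/l
1/(-3265 + u(70)) = 1/(-3265 + 75/70) = 1/(-3265 + 75*(1/70)) = 1/(-3265 + 15/14) = 1/(-45695/14) = -14/45695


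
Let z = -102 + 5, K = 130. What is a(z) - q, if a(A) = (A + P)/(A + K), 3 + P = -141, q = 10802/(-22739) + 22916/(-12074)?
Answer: -22333438175/4530086319 ≈ -4.9300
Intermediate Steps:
q = -325755136/137275343 (q = 10802*(-1/22739) + 22916*(-1/12074) = -10802/22739 - 11458/6037 = -325755136/137275343 ≈ -2.3730)
z = -97
P = -144 (P = -3 - 141 = -144)
a(A) = (-144 + A)/(130 + A) (a(A) = (A - 144)/(A + 130) = (-144 + A)/(130 + A))
a(z) - q = (-144 - 97)/(130 - 97) - 1*(-325755136/137275343) = -241/33 + 325755136/137275343 = -22333438175/4530086319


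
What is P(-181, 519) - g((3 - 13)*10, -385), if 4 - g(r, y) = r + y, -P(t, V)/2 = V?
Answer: -1527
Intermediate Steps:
P(t, V) = -2*V
g(r, y) = 4 - r - y (g(r, y) = 4 - (r + y) = 4 + (-r - y) = 4 - r - y)
P(-181, 519) - g((3 - 13)*10, -385) = -2*519 - (4 - (3 - 13)*10 - 1*(-385)) = -1038 - (4 - (-10)*10 + 385) = -1038 - (4 - 1*(-100) + 385) = -1038 - (4 + 100 + 385) = -1038 - 1*489 = -1038 - 489 = -1527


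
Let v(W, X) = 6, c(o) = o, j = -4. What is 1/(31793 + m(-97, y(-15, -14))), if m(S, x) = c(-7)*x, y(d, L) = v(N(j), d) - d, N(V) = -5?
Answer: 1/31646 ≈ 3.1600e-5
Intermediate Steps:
y(d, L) = 6 - d
m(S, x) = -7*x
1/(31793 + m(-97, y(-15, -14))) = 1/(31793 - 7*(6 - 1*(-15))) = 1/(31793 - 7*(6 + 15)) = 1/(31793 - 7*21) = 1/(31793 - 147) = 1/31646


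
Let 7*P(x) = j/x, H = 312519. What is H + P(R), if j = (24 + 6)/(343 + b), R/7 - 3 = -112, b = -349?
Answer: 1669163984/5341 ≈ 3.1252e+5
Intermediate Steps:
R = -763 (R = 21 + 7*(-112) = 21 - 784 = -763)
j = -5 (j = (24 + 6)/(343 - 349) = 30/(-6) = 30*(-⅙) = -5)
P(x) = -5/(7*x) (P(x) = (-5/x)/7 = -5/(7*x))
H + P(R) = 312519 - 5/7/(-763) = 312519 - 5/7*(-1/763) = 312519 + 5/5341 = 1669163984/5341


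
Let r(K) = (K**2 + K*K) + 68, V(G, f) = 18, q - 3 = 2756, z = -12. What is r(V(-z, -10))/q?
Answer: 716/2759 ≈ 0.25951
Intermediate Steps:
q = 2759 (q = 3 + 2756 = 2759)
r(K) = 68 + 2*K**2 (r(K) = (K**2 + K**2) + 68 = 2*K**2 + 68 = 68 + 2*K**2)
r(V(-z, -10))/q = (68 + 2*18**2)/2759 = (68 + 2*324)*(1/2759) = (68 + 648)*(1/2759) = 716*(1/2759) = 716/2759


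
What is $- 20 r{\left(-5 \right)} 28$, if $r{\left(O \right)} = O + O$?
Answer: $5600$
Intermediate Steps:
$r{\left(O \right)} = 2 O$
$- 20 r{\left(-5 \right)} 28 = - 20 \cdot 2 \left(-5\right) 28 = \left(-20\right) \left(-10\right) 28 = 200 \cdot 28 = 5600$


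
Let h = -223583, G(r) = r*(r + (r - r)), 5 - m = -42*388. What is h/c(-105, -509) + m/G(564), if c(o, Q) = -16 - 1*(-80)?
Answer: -4444988419/1272384 ≈ -3493.4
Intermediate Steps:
c(o, Q) = 64 (c(o, Q) = -16 + 80 = 64)
m = 16301 (m = 5 - (-42)*388 = 5 - 1*(-16296) = 5 + 16296 = 16301)
G(r) = r² (G(r) = r*(r + 0) = r*r = r²)
h/c(-105, -509) + m/G(564) = -223583/64 + 16301/(564²) = -223583*1/64 + 16301/318096 = -223583/64 + 16301*(1/318096) = -223583/64 + 16301/318096 = -4444988419/1272384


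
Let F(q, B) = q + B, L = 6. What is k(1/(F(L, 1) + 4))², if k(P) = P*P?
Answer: 1/14641 ≈ 6.8301e-5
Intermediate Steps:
F(q, B) = B + q
k(P) = P²
k(1/(F(L, 1) + 4))² = ((1/((1 + 6) + 4))²)² = ((1/(7 + 4))²)² = ((1/11)²)² = (1/121)² = 1/14641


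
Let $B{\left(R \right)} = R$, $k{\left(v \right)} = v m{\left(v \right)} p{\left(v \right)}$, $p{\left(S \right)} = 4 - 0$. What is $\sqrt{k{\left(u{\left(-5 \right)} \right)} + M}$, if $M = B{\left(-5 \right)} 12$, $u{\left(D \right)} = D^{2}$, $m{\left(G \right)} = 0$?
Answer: $2 i \sqrt{15} \approx 7.746 i$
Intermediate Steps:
$p{\left(S \right)} = 4$ ($p{\left(S \right)} = 4 + 0 = 4$)
$k{\left(v \right)} = 0$ ($k{\left(v \right)} = v 0 \cdot 4 = 0 \cdot 4 = 0$)
$M = -60$ ($M = \left(-5\right) 12 = -60$)
$\sqrt{k{\left(u{\left(-5 \right)} \right)} + M} = \sqrt{0 - 60} = \sqrt{-60} = 2 i \sqrt{15}$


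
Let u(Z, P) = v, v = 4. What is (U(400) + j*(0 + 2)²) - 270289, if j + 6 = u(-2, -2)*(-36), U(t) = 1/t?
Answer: -108355599/400 ≈ -2.7089e+5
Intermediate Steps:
u(Z, P) = 4
j = -150 (j = -6 + 4*(-36) = -6 - 144 = -150)
(U(400) + j*(0 + 2)²) - 270289 = (1/400 - 150*(0 + 2)²) - 270289 = (1/400 - 150*2²) - 270289 = (1/400 - 150*4) - 270289 = (1/400 - 600) - 270289 = -239999/400 - 270289 = -108355599/400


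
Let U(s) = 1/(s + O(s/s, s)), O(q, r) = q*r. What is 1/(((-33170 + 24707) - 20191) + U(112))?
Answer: -224/6418495 ≈ -3.4899e-5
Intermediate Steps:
U(s) = 1/(2*s) (U(s) = 1/(s + (s/s)*s) = 1/(s + 1*s) = 1/(s + s) = 1/(2*s))
1/(((-33170 + 24707) - 20191) + U(112)) = 1/(((-33170 + 24707) - 20191) + (½)/112) = 1/((-8463 - 20191) + (½)*(1/112)) = 1/(-28654 + 1/224) = 1/(-6418495/224) = -224/6418495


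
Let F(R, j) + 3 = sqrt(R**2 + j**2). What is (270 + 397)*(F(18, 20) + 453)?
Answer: 300150 + 1334*sqrt(181) ≈ 3.1810e+5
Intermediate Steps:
F(R, j) = -3 + sqrt(R**2 + j**2)
(270 + 397)*(F(18, 20) + 453) = (270 + 397)*((-3 + sqrt(18**2 + 20**2)) + 453) = 667*((-3 + sqrt(324 + 400)) + 453) = 667*((-3 + sqrt(724)) + 453) = 667*((-3 + 2*sqrt(181)) + 453) = 667*(450 + 2*sqrt(181)) = 300150 + 1334*sqrt(181)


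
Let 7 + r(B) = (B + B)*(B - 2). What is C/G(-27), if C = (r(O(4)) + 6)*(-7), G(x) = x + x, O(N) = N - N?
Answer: -7/54 ≈ -0.12963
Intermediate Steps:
O(N) = 0
r(B) = -7 + 2*B*(-2 + B) (r(B) = -7 + (B + B)*(B - 2) = -7 + (2*B)*(-2 + B) = -7 + 2*B*(-2 + B))
G(x) = 2*x
C = 7 (C = ((-7 - 4*0 + 2*0²) + 6)*(-7) = ((-7 + 0 + 2*0) + 6)*(-7) = ((-7 + 0 + 0) + 6)*(-7) = (-7 + 6)*(-7) = -1*(-7) = 7)
C/G(-27) = 7/((2*(-27))) = 7/(-54) = 7*(-1/54) = -7/54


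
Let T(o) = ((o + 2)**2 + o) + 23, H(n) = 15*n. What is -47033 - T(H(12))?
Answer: -80360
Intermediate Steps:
T(o) = 23 + o + (2 + o)**2 (T(o) = ((2 + o)**2 + o) + 23 = (o + (2 + o)**2) + 23 = 23 + o + (2 + o)**2)
-47033 - T(H(12)) = -47033 - (23 + 15*12 + (2 + 15*12)**2) = -47033 - (23 + 180 + (2 + 180)**2) = -47033 - (23 + 180 + 182**2) = -47033 - (23 + 180 + 33124) = -47033 - 1*33327 = -47033 - 33327 = -80360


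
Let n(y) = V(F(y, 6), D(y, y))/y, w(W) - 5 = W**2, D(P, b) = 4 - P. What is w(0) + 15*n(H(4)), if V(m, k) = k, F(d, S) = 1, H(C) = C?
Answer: 5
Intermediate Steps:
w(W) = 5 + W**2
n(y) = (4 - y)/y
w(0) + 15*n(H(4)) = (5 + 0**2) + 15*((4 - 1*4)/4) = (5 + 0) + 15*((4 - 4)/4) = 5 + 15*((1/4)*0) = 5 + 15*0 = 5 + 0 = 5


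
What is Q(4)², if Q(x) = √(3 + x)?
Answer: 7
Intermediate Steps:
Q(4)² = (√(3 + 4))² = (√7)² = 7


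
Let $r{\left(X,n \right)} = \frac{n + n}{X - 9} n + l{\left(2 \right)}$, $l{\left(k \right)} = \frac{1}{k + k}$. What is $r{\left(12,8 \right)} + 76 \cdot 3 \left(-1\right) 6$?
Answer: $- \frac{15901}{12} \approx -1325.1$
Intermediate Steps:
$l{\left(k \right)} = \frac{1}{2 k}$
$r{\left(X,n \right)} = \frac{1}{4} + \frac{2 n^{2}}{-9 + X}$ ($r{\left(X,n \right)} = \frac{n + n}{X - 9} n + \frac{1}{2 \cdot 2} = \frac{2 n}{-9 + X} n + \frac{1}{2} \cdot \frac{1}{2} = \frac{2 n}{-9 + X} n + \frac{1}{4} = \frac{2 n^{2}}{-9 + X} + \frac{1}{4} = \frac{1}{4} + \frac{2 n^{2}}{-9 + X}$)
$r{\left(12,8 \right)} + 76 \cdot 3 \left(-1\right) 6 = \frac{-9 + 12 + 8 \cdot 8^{2}}{4 \left(-9 + 12\right)} + 76 \cdot 3 \left(-1\right) 6 = \frac{-9 + 12 + 8 \cdot 64}{4 \cdot 3} + 76 \left(\left(-3\right) 6\right) = \frac{1}{4} \cdot \frac{1}{3} \left(-9 + 12 + 512\right) + 76 \left(-18\right) = \frac{1}{4} \cdot \frac{1}{3} \cdot 515 - 1368 = \frac{515}{12} - 1368 = - \frac{15901}{12}$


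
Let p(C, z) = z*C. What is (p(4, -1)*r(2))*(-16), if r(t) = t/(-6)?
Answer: -64/3 ≈ -21.333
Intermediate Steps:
r(t) = -t/6 (r(t) = t*(-1/6) = -t/6)
p(C, z) = C*z
(p(4, -1)*r(2))*(-16) = ((4*(-1))*(-1/6*2))*(-16) = -4*(-1/3)*(-16) = (4/3)*(-16) = -64/3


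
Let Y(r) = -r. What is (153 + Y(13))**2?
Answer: 19600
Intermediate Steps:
(153 + Y(13))**2 = (153 - 1*13)**2 = (153 - 13)**2 = 140**2 = 19600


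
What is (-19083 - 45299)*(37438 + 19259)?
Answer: -3650266254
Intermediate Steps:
(-19083 - 45299)*(37438 + 19259) = -64382*56697 = -3650266254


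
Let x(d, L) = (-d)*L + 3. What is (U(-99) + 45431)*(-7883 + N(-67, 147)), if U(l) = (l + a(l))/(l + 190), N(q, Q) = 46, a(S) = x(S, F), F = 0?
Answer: -32399137625/91 ≈ -3.5603e+8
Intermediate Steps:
x(d, L) = 3 - L*d (x(d, L) = -L*d + 3 = 3 - L*d)
a(S) = 3 (a(S) = 3 - 1*0*S = 3 + 0 = 3)
U(l) = (3 + l)/(190 + l) (U(l) = (l + 3)/(l + 190) = (3 + l)/(190 + l))
(U(-99) + 45431)*(-7883 + N(-67, 147)) = ((3 - 99)/(190 - 99) + 45431)*(-7883 + 46) = (-96/91 + 45431)*(-7837) = (4134125/91)*(-7837) = -32399137625/91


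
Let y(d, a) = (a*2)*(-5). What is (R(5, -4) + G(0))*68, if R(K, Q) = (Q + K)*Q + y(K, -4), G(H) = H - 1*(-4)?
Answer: 2720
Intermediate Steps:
G(H) = 4 + H (G(H) = H + 4 = 4 + H)
y(d, a) = -10*a (y(d, a) = (2*a)*(-5) = -10*a)
R(K, Q) = 40 + Q*(K + Q) (R(K, Q) = (Q + K)*Q - 10*(-4) = (K + Q)*Q + 40 = Q*(K + Q) + 40 = 40 + Q*(K + Q))
(R(5, -4) + G(0))*68 = ((40 + (-4)² + 5*(-4)) + (4 + 0))*68 = ((40 + 16 - 20) + 4)*68 = (36 + 4)*68 = 40*68 = 2720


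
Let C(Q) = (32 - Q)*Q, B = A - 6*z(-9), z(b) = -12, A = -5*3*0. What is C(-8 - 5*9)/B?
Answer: -4505/72 ≈ -62.569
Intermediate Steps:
A = 0 (A = -15*0 = 0)
B = 72 (B = 0 - 6*(-12) = 0 + 72 = 72)
C(Q) = Q*(32 - Q)
C(-8 - 5*9)/B = ((-8 - 5*9)*(32 - (-8 - 5*9)))/72 = ((-8 - 45)*(32 - (-8 - 45)))*(1/72) = -53*(32 - 1*(-53))*(1/72) = -53*(32 + 53)*(1/72) = -53*85*(1/72) = -4505*1/72 = -4505/72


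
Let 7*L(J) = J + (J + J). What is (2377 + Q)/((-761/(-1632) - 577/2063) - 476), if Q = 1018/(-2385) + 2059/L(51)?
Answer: -6613324705664/1273571028915 ≈ -5.1927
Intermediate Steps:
L(J) = 3*J/7 (L(J) = (J + (J + J))/7 = (J + 2*J)/7 = (3*J)/7 = 3*J/7)
Q = 3802139/40545 (Q = 1018/(-2385) + 2059/(((3/7)*51)) = 1018*(-1/2385) + 2059/(153/7) = -1018/2385 + 2059*(7/153) = -1018/2385 + 14413/153 = 3802139/40545 ≈ 93.776)
(2377 + Q)/((-761/(-1632) - 577/2063) - 476) = (2377 + 3802139/40545)/((-761/(-1632) - 577/2063) - 476) = 100177604/(40545*((-761*(-1/1632) - 577*1/2063) - 476)) = 100177604/(40545*((761/1632 - 577/2063) - 476)) = 100177604/(40545*(628279/3366816 - 476)) = 100177604/(40545*(-1601976137/3366816)) = (100177604/40545)*(-3366816/1601976137) = -6613324705664/1273571028915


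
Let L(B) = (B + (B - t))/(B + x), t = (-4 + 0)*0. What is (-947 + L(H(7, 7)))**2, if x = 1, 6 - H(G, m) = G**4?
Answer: 1279531994896/1432809 ≈ 8.9302e+5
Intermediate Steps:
H(G, m) = 6 - G**4
t = 0 (t = -4*0 = 0)
L(B) = 2*B/(1 + B) (L(B) = (B + (B - 1*0))/(B + 1) = (B + (B + 0))/(1 + B) = (B + B)/(1 + B) = (2*B)/(1 + B) = 2*B/(1 + B))
(-947 + L(H(7, 7)))**2 = (-947 + 2*(6 - 1*7**4)/(1 + (6 - 1*7**4)))**2 = (-947 + 2*(6 - 1*2401)/(1 + (6 - 1*2401)))**2 = (-947 + 2*(6 - 2401)/(1 + (6 - 2401)))**2 = (-947 + 2*(-2395)/(1 - 2395))**2 = (-947 + 2*(-2395)/(-2394))**2 = (-947 + 2*(-2395)*(-1/2394))**2 = (-947 + 2395/1197)**2 = (-1131164/1197)**2 = 1279531994896/1432809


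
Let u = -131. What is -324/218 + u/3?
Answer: -14765/327 ≈ -45.153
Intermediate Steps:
-324/218 + u/3 = -324/218 - 131/3 = -324*1/218 - 131*⅓ = -162/109 - 131/3 = -14765/327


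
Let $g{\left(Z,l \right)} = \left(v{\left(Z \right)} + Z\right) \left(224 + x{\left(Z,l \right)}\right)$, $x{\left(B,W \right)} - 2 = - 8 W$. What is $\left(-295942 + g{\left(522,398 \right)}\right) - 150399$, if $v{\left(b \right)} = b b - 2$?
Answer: $-807992173$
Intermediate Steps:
$v{\left(b \right)} = -2 + b^{2}$ ($v{\left(b \right)} = b^{2} - 2 = -2 + b^{2}$)
$x{\left(B,W \right)} = 2 - 8 W$
$g{\left(Z,l \right)} = \left(226 - 8 l\right) \left(-2 + Z + Z^{2}\right)$ ($g{\left(Z,l \right)} = \left(\left(-2 + Z^{2}\right) + Z\right) \left(224 - \left(-2 + 8 l\right)\right) = \left(-2 + Z + Z^{2}\right) \left(226 - 8 l\right) = \left(226 - 8 l\right) \left(-2 + Z + Z^{2}\right)$)
$\left(-295942 + g{\left(522,398 \right)}\right) - 150399 = \left(-295942 + \left(-452 + 16 \cdot 398 + 226 \cdot 522 + 226 \cdot 522^{2} - 4176 \cdot 398 - 3184 \cdot 522^{2}\right)\right) - 150399 = \left(-295942 + \left(-452 + 6368 + 117972 + 226 \cdot 272484 - 1662048 - 3184 \cdot 272484\right)\right) - 150399 = \left(-295942 + \left(-452 + 6368 + 117972 + 61581384 - 1662048 - 867589056\right)\right) - 150399 = \left(-295942 - 807545832\right) - 150399 = -807841774 - 150399 = -807992173$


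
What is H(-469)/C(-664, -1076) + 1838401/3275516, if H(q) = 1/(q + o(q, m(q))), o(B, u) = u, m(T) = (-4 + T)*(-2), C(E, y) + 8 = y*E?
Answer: 156629703332957/279070288071048 ≈ 0.56126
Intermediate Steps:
C(E, y) = -8 + E*y (C(E, y) = -8 + y*E = -8 + E*y)
m(T) = 8 - 2*T
H(q) = 1/(8 - q) (H(q) = 1/(q + (8 - 2*q)) = 1/(8 - q))
H(-469)/C(-664, -1076) + 1838401/3275516 = 1/((8 - 1*(-469))*(-8 - 664*(-1076))) + 1838401/3275516 = 1/((8 + 469)*(-8 + 714464)) + 1838401*(1/3275516) = 1/(477*714456) + 1838401/3275516 = (1/477)*(1/714456) + 1838401/3275516 = 1/340795512 + 1838401/3275516 = 156629703332957/279070288071048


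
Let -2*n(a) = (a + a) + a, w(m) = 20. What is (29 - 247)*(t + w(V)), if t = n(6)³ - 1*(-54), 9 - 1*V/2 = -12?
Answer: 142790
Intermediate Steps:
V = 42 (V = 18 - 2*(-12) = 18 + 24 = 42)
n(a) = -3*a/2 (n(a) = -((a + a) + a)/2 = -(2*a + a)/2 = -3*a/2)
t = -675 (t = (-3/2*6)³ - 1*(-54) = (-9)³ + 54 = -729 + 54 = -675)
(29 - 247)*(t + w(V)) = (29 - 247)*(-675 + 20) = -218*(-655) = 142790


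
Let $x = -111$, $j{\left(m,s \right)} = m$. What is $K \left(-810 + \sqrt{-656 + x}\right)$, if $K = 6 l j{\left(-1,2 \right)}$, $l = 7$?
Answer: $34020 - 42 i \sqrt{767} \approx 34020.0 - 1163.2 i$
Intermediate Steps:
$K = -42$ ($K = 6 \cdot 7 \left(-1\right) = 42 \left(-1\right) = -42$)
$K \left(-810 + \sqrt{-656 + x}\right) = - 42 \left(-810 + \sqrt{-656 - 111}\right) = - 42 \left(-810 + \sqrt{-767}\right) = - 42 \left(-810 + i \sqrt{767}\right) = 34020 - 42 i \sqrt{767}$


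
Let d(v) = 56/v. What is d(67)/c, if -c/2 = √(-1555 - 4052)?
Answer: 4*I*√623/17889 ≈ 0.0055811*I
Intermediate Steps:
c = -6*I*√623 (c = -2*√(-1555 - 4052) = -6*I*√623 ≈ -149.76*I)
d(67)/c = (56/67)/((-6*I*√623)) = (56*(1/67))*(I*√623/3738) = 56*(I*√623/3738)/67 = 4*I*√623/17889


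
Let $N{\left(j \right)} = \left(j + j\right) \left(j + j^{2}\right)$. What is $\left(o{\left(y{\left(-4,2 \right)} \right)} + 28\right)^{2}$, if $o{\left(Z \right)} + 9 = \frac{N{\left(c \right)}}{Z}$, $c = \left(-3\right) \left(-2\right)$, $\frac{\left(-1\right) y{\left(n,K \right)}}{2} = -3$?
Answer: $10609$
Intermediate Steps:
$y{\left(n,K \right)} = 6$ ($y{\left(n,K \right)} = \left(-2\right) \left(-3\right) = 6$)
$c = 6$
$N{\left(j \right)} = 2 j \left(j + j^{2}\right)$
$o{\left(Z \right)} = -9 + \frac{504}{Z}$ ($o{\left(Z \right)} = -9 + \frac{2 \cdot 6^{2} \left(1 + 6\right)}{Z} = -9 + \frac{2 \cdot 36 \cdot 7}{Z} = -9 + \frac{504}{Z}$)
$\left(o{\left(y{\left(-4,2 \right)} \right)} + 28\right)^{2} = \left(\left(-9 + \frac{504}{6}\right) + 28\right)^{2} = \left(\left(-9 + 504 \cdot \frac{1}{6}\right) + 28\right)^{2} = \left(\left(-9 + 84\right) + 28\right)^{2} = \left(75 + 28\right)^{2} = 103^{2} = 10609$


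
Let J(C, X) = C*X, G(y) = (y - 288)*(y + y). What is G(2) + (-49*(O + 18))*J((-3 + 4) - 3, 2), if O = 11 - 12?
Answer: 2188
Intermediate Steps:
G(y) = 2*y*(-288 + y) (G(y) = (-288 + y)*(2*y) = 2*y*(-288 + y))
O = -1
G(2) + (-49*(O + 18))*J((-3 + 4) - 3, 2) = 2*2*(-288 + 2) + (-49*(-1 + 18))*(((-3 + 4) - 3)*2) = 2*2*(-286) + (-49*17)*((1 - 3)*2) = -1144 - (-1666)*2 = -1144 - 833*(-4) = -1144 + 3332 = 2188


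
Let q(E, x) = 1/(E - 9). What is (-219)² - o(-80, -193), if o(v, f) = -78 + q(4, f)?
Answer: 240196/5 ≈ 48039.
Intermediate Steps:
q(E, x) = 1/(-9 + E)
o(v, f) = -391/5 (o(v, f) = -78 + 1/(-9 + 4) = -78 + 1/(-5) = -78 - ⅕ = -391/5)
(-219)² - o(-80, -193) = (-219)² - 1*(-391/5) = 47961 + 391/5 = 240196/5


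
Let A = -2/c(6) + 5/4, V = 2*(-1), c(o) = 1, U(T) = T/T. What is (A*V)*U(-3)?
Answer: 3/2 ≈ 1.5000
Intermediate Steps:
U(T) = 1
V = -2
A = -¾ (A = -2/1 + 5/4 = -2*1 + 5*(¼) = -2 + 5/4 = -¾ ≈ -0.75000)
(A*V)*U(-3) = -¾*(-2)*1 = (3/2)*1 = 3/2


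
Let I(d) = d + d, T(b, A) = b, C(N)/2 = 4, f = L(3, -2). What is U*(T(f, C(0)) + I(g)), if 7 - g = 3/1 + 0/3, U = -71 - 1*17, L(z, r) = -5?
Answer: -264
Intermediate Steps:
f = -5
C(N) = 8 (C(N) = 2*4 = 8)
U = -88 (U = -71 - 17 = -88)
g = 4 (g = 7 - (3/1 + 0/3) = 7 - (3*1 + 0*(⅓)) = 7 - (3 + 0) = 7 - 1*3 = 7 - 3 = 4)
I(d) = 2*d
U*(T(f, C(0)) + I(g)) = -88*(-5 + 2*4) = -88*(-5 + 8) = -88*3 = -264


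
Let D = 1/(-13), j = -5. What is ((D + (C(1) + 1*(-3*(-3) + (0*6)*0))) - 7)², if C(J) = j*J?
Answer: 1600/169 ≈ 9.4675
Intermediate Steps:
C(J) = -5*J
D = -1/13 ≈ -0.076923
((D + (C(1) + 1*(-3*(-3) + (0*6)*0))) - 7)² = ((-1/13 + (-5*1 + 1*(-3*(-3) + (0*6)*0))) - 7)² = ((-1/13 + (-5 + 1*(9 + 0*0))) - 7)² = ((-1/13 + (-5 + 1*(9 + 0))) - 7)² = ((-1/13 + (-5 + 1*9)) - 7)² = ((-1/13 + (-5 + 9)) - 7)² = ((-1/13 + 4) - 7)² = (51/13 - 7)² = (-40/13)² = 1600/169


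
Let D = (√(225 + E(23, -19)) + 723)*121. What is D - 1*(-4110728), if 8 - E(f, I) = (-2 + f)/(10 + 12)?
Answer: 4198211 + 11*√112310/2 ≈ 4.2001e+6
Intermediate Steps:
E(f, I) = 89/11 - f/22 (E(f, I) = 8 - (-2 + f)/(10 + 12) = 8 - (-2 + f)/22 = 8 - (-1/11 + f/22) = 8 + (1/11 - f/22) = 89/11 - f/22)
D = 87483 + 11*√112310/2 (D = (√(225 + (89/11 - 1/22*23)) + 723)*121 = (√(225 + (89/11 - 23/22)) + 723)*121 = (√(225 + 155/22) + 723)*121 = (√(5105/22) + 723)*121 = (√112310/22 + 723)*121 = (723 + √112310/22)*121 = 87483 + 11*√112310/2 ≈ 89326.)
D - 1*(-4110728) = (87483 + 11*√112310/2) - 1*(-4110728) = (87483 + 11*√112310/2) + 4110728 = 4198211 + 11*√112310/2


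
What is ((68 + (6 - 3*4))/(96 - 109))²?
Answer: 3844/169 ≈ 22.746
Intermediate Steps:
((68 + (6 - 3*4))/(96 - 109))² = ((68 + (6 - 12))/(-13))² = ((68 - 6)*(-1/13))² = (62*(-1/13))² = (-62/13)² = 3844/169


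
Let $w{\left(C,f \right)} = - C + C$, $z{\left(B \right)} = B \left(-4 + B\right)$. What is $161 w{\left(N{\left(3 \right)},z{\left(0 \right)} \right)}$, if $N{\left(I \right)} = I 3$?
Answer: $0$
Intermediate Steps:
$N{\left(I \right)} = 3 I$
$w{\left(C,f \right)} = 0$
$161 w{\left(N{\left(3 \right)},z{\left(0 \right)} \right)} = 161 \cdot 0 = 0$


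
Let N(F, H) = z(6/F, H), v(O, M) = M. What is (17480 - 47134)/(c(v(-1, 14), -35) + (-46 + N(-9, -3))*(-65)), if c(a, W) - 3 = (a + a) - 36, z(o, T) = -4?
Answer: -29654/3245 ≈ -9.1384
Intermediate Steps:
c(a, W) = -33 + 2*a (c(a, W) = 3 + ((a + a) - 36) = 3 + (2*a - 36) = 3 + (-36 + 2*a) = -33 + 2*a)
N(F, H) = -4
(17480 - 47134)/(c(v(-1, 14), -35) + (-46 + N(-9, -3))*(-65)) = (17480 - 47134)/((-33 + 2*14) + (-46 - 4)*(-65)) = -29654/((-33 + 28) - 50*(-65)) = -29654/(-5 + 3250) = -29654/3245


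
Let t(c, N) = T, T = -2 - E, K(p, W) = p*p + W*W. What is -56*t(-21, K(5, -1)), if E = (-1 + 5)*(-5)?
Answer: -1008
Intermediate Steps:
K(p, W) = W² + p² (K(p, W) = p² + W² = W² + p²)
E = -20 (E = 4*(-5) = -20)
T = 18 (T = -2 - 1*(-20) = -2 + 20 = 18)
t(c, N) = 18
-56*t(-21, K(5, -1)) = -56*18 = -1008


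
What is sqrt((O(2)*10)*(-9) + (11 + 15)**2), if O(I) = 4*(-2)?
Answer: 2*sqrt(349) ≈ 37.363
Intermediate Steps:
O(I) = -8
sqrt((O(2)*10)*(-9) + (11 + 15)**2) = sqrt(-8*10*(-9) + (11 + 15)**2) = sqrt(-80*(-9) + 26**2) = sqrt(720 + 676) = sqrt(1396) = 2*sqrt(349)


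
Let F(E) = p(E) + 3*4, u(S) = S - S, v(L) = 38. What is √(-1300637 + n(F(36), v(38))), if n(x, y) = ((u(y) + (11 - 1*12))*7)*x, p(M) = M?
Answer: I*√1300973 ≈ 1140.6*I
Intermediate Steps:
u(S) = 0
F(E) = 12 + E (F(E) = E + 3*4 = E + 12 = 12 + E)
n(x, y) = -7*x (n(x, y) = ((0 + (11 - 1*12))*7)*x = ((0 + (11 - 12))*7)*x = ((0 - 1)*7)*x = (-1*7)*x = -7*x)
√(-1300637 + n(F(36), v(38))) = √(-1300637 - 7*(12 + 36)) = √(-1300637 - 7*48) = √(-1300637 - 336) = √(-1300973) = I*√1300973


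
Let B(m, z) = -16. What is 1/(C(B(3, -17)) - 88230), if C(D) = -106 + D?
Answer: -1/88352 ≈ -1.1318e-5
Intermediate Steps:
1/(C(B(3, -17)) - 88230) = 1/((-106 - 16) - 88230) = 1/(-122 - 88230) = 1/(-88352) = -1/88352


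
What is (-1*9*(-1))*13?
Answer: 117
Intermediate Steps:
(-1*9*(-1))*13 = -9*(-1)*13 = 9*13 = 117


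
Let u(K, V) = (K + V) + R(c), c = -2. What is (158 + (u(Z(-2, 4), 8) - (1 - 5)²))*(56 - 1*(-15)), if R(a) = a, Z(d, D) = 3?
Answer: 10721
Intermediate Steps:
u(K, V) = -2 + K + V (u(K, V) = (K + V) - 2 = -2 + K + V)
(158 + (u(Z(-2, 4), 8) - (1 - 5)²))*(56 - 1*(-15)) = (158 + ((-2 + 3 + 8) - (1 - 5)²))*(56 - 1*(-15)) = (158 + (9 - 1*(-4)²))*(56 + 15) = (158 + (9 - 1*16))*71 = (158 + (9 - 16))*71 = (158 - 7)*71 = 151*71 = 10721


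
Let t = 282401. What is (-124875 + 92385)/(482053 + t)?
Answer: -5415/127409 ≈ -0.042501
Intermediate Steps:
(-124875 + 92385)/(482053 + t) = (-124875 + 92385)/(482053 + 282401) = -32490/764454 = -32490*1/764454 = -5415/127409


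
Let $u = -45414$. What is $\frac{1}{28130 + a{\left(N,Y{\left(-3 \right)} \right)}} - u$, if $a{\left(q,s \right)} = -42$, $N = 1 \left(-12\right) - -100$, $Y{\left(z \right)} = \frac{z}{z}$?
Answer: $\frac{1275588433}{28088} \approx 45414.0$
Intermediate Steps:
$Y{\left(z \right)} = 1$
$N = 88$ ($N = -12 + 100 = 88$)
$\frac{1}{28130 + a{\left(N,Y{\left(-3 \right)} \right)}} - u = \frac{1}{28130 - 42} - -45414 = \frac{1}{28088} + 45414 = \frac{1275588433}{28088}$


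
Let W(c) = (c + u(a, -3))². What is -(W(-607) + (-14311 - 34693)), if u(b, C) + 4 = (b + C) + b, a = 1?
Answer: -325540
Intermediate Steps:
u(b, C) = -4 + C + 2*b (u(b, C) = -4 + ((b + C) + b) = -4 + ((C + b) + b) = -4 + (C + 2*b) = -4 + C + 2*b)
W(c) = (-5 + c)² (W(c) = (c + (-4 - 3 + 2*1))² = (c + (-4 - 3 + 2))² = (c - 5)² = (-5 + c)²)
-(W(-607) + (-14311 - 34693)) = -((-5 - 607)² + (-14311 - 34693)) = -((-612)² - 49004) = -(374544 - 49004) = -1*325540 = -325540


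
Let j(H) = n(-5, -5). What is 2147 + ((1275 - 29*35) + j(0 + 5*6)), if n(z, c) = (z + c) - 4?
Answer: 2393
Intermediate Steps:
n(z, c) = -4 + c + z (n(z, c) = (c + z) - 4 = -4 + c + z)
j(H) = -14 (j(H) = -4 - 5 - 5 = -14)
2147 + ((1275 - 29*35) + j(0 + 5*6)) = 2147 + ((1275 - 29*35) - 14) = 2147 + ((1275 - 1015) - 14) = 2147 + (260 - 14) = 2147 + 246 = 2393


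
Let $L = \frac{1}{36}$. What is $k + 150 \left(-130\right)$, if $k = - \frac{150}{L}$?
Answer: $-24900$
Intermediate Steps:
$L = \frac{1}{36} \approx 0.027778$
$k = -5400$ ($k = - 150 \frac{1}{\frac{1}{36}} = \left(-150\right) 36 = -5400$)
$k + 150 \left(-130\right) = -5400 + 150 \left(-130\right) = -5400 - 19500 = -24900$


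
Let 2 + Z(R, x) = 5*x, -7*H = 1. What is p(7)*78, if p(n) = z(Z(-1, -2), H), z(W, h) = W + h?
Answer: -6630/7 ≈ -947.14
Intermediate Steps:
H = -⅐ (H = -⅐*1 = -⅐ ≈ -0.14286)
Z(R, x) = -2 + 5*x
p(n) = -85/7 (p(n) = (-2 + 5*(-2)) - ⅐ = (-2 - 10) - ⅐ = -12 - ⅐ = -85/7)
p(7)*78 = -85/7*78 = -6630/7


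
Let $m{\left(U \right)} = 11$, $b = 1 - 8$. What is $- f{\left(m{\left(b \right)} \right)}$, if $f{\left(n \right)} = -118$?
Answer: $118$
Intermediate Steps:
$b = -7$ ($b = 1 - 8 = -7$)
$- f{\left(m{\left(b \right)} \right)} = \left(-1\right) \left(-118\right) = 118$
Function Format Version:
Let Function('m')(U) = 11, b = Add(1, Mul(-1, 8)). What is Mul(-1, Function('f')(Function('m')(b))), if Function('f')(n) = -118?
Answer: 118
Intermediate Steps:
b = -7 (b = Add(1, -8) = -7)
Mul(-1, Function('f')(Function('m')(b))) = Mul(-1, -118) = 118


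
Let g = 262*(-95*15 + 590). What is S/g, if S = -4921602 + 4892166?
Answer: 14718/109385 ≈ 0.13455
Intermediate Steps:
S = -29436
g = -218770 (g = 262*(-1425 + 590) = 262*(-835) = -218770)
S/g = -29436/(-218770) = -29436*(-1/218770) = 14718/109385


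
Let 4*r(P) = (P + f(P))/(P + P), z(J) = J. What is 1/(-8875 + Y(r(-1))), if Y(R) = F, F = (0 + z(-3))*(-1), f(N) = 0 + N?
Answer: -1/8872 ≈ -0.00011271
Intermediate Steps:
f(N) = N
F = 3 (F = (0 - 3)*(-1) = -3*(-1) = 3)
r(P) = ¼ (r(P) = ((P + P)/(P + P))/4 = ((2*P)/((2*P)))/4 = ((2*P)*(1/(2*P)))/4 = (¼)*1 = ¼)
Y(R) = 3
1/(-8875 + Y(r(-1))) = 1/(-8875 + 3) = 1/(-8872) = -1/8872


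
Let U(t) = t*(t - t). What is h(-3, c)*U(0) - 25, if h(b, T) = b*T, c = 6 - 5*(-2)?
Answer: -25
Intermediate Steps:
c = 16 (c = 6 + 10 = 16)
h(b, T) = T*b
U(t) = 0 (U(t) = t*0 = 0)
h(-3, c)*U(0) - 25 = (16*(-3))*0 - 25 = -48*0 - 25 = 0 - 25 = -25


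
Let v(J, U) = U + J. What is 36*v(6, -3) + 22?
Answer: 130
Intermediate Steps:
v(J, U) = J + U
36*v(6, -3) + 22 = 36*(6 - 3) + 22 = 36*3 + 22 = 108 + 22 = 130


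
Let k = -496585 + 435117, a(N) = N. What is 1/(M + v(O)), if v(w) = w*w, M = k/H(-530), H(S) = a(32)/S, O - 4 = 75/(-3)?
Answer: 4/4074019 ≈ 9.8183e-7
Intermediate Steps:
k = -61468
O = -21 (O = 4 + 75/(-3) = 4 - ⅓*75 = 4 - 25 = -21)
H(S) = 32/S
M = 4072255/4 (M = -61468/(32/(-530)) = -61468/(32*(-1/530)) = -61468/(-16/265) = -61468*(-265/16) = 4072255/4 ≈ 1.0181e+6)
v(w) = w²
1/(M + v(O)) = 1/(4072255/4 + (-21)²) = 1/(4072255/4 + 441) = 1/(4074019/4) = 4/4074019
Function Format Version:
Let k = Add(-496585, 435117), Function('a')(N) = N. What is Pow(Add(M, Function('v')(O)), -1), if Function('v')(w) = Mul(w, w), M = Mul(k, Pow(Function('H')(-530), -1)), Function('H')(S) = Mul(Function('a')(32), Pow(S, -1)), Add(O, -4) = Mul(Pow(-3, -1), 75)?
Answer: Rational(4, 4074019) ≈ 9.8183e-7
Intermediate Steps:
k = -61468
O = -21 (O = Add(4, Mul(Pow(-3, -1), 75)) = Add(4, Mul(Rational(-1, 3), 75)) = Add(4, -25) = -21)
Function('H')(S) = Mul(32, Pow(S, -1))
M = Rational(4072255, 4) (M = Mul(-61468, Pow(Mul(32, Pow(-530, -1)), -1)) = Mul(-61468, Pow(Mul(32, Rational(-1, 530)), -1)) = Mul(-61468, Pow(Rational(-16, 265), -1)) = Mul(-61468, Rational(-265, 16)) = Rational(4072255, 4) ≈ 1.0181e+6)
Function('v')(w) = Pow(w, 2)
Pow(Add(M, Function('v')(O)), -1) = Pow(Add(Rational(4072255, 4), Pow(-21, 2)), -1) = Pow(Add(Rational(4072255, 4), 441), -1) = Pow(Rational(4074019, 4), -1) = Rational(4, 4074019)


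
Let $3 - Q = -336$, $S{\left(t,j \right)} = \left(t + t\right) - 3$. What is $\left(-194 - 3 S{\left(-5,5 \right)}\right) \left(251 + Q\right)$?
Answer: $-91450$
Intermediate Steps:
$S{\left(t,j \right)} = -3 + 2 t$ ($S{\left(t,j \right)} = 2 t - 3 = -3 + 2 t$)
$Q = 339$ ($Q = 3 - -336 = 3 + 336 = 339$)
$\left(-194 - 3 S{\left(-5,5 \right)}\right) \left(251 + Q\right) = \left(-194 - 3 \left(-3 + 2 \left(-5\right)\right)\right) \left(251 + 339\right) = \left(-194 - 3 \left(-3 - 10\right)\right) 590 = \left(-194 - -39\right) 590 = \left(-194 + 39\right) 590 = \left(-155\right) 590 = -91450$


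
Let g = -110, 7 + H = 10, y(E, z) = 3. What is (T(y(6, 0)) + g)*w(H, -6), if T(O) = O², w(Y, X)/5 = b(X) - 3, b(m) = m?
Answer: 4545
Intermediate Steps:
H = 3 (H = -7 + 10 = 3)
w(Y, X) = -15 + 5*X (w(Y, X) = 5*(X - 3) = 5*(-3 + X) = -15 + 5*X)
(T(y(6, 0)) + g)*w(H, -6) = (3² - 110)*(-15 + 5*(-6)) = (9 - 110)*(-15 - 30) = -101*(-45) = 4545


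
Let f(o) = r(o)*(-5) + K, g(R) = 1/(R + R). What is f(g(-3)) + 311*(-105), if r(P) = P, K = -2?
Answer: -195937/6 ≈ -32656.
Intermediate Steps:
g(R) = 1/(2*R)
f(o) = -2 - 5*o (f(o) = o*(-5) - 2 = -5*o - 2 = -2 - 5*o)
f(g(-3)) + 311*(-105) = (-2 - 5/(2*(-3))) + 311*(-105) = (-2 - 5*(-1)/(2*3)) - 32655 = (-2 - 5*(-⅙)) - 32655 = (-2 + ⅚) - 32655 = -7/6 - 32655 = -195937/6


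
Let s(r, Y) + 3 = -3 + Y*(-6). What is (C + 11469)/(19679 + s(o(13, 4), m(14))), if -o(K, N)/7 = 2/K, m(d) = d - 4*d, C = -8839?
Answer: 526/3985 ≈ 0.13199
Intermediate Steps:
m(d) = -3*d
o(K, N) = -14/K
s(r, Y) = -6 - 6*Y (s(r, Y) = -3 + (-3 + Y*(-6)) = -3 + (-3 - 6*Y) = -6 - 6*Y)
(C + 11469)/(19679 + s(o(13, 4), m(14))) = (-8839 + 11469)/(19679 + (-6 - (-18)*14)) = 2630/(19679 + (-6 - 6*(-42))) = 2630/(19679 + (-6 + 252)) = 2630/(19679 + 246) = 2630/19925 = 2630*(1/19925) = 526/3985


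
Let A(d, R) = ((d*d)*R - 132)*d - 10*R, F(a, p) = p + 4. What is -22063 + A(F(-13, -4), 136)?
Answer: -23423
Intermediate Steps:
F(a, p) = 4 + p
A(d, R) = -10*R + d*(-132 + R*d**2) (A(d, R) = (d**2*R - 132)*d - 10*R = (R*d**2 - 132)*d - 10*R = (-132 + R*d**2)*d - 10*R = d*(-132 + R*d**2) - 10*R = -10*R + d*(-132 + R*d**2))
-22063 + A(F(-13, -4), 136) = -22063 + (-132*(4 - 4) - 10*136 + 136*(4 - 4)**3) = -22063 + (-132*0 - 1360 + 136*0**3) = -22063 + (0 - 1360 + 136*0) = -22063 + (0 - 1360 + 0) = -22063 - 1360 = -23423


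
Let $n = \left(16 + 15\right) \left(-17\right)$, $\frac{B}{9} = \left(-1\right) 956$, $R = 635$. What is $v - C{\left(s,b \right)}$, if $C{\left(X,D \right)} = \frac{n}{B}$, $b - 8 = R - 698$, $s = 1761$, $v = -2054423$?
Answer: $- \frac{17676256019}{8604} \approx -2.0544 \cdot 10^{6}$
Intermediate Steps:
$B = -8604$ ($B = 9 \left(\left(-1\right) 956\right) = 9 \left(-956\right) = -8604$)
$b = -55$ ($b = 8 + \left(635 - 698\right) = 8 - 63 = -55$)
$n = -527$ ($n = 31 \left(-17\right) = -527$)
$C{\left(X,D \right)} = \frac{527}{8604}$ ($C{\left(X,D \right)} = - \frac{527}{-8604} = \left(-527\right) \left(- \frac{1}{8604}\right) = \frac{527}{8604}$)
$v - C{\left(s,b \right)} = -2054423 - \frac{527}{8604} = - \frac{17676256019}{8604}$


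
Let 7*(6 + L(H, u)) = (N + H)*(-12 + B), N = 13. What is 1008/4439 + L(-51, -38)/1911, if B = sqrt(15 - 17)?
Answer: 5107254/19793501 - 38*I*sqrt(2)/13377 ≈ 0.25803 - 0.0040174*I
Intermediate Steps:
B = I*sqrt(2) (B = sqrt(-2) = I*sqrt(2) ≈ 1.4142*I)
L(H, u) = -6 + (-12 + I*sqrt(2))*(13 + H)/7 (L(H, u) = -6 + ((13 + H)*(-12 + I*sqrt(2)))/7 = -6 + ((-12 + I*sqrt(2))*(13 + H))/7 = -6 + (-12 + I*sqrt(2))*(13 + H)/7)
1008/4439 + L(-51, -38)/1911 = 1008/4439 + (-198/7 - 12/7*(-51) + 13*I*sqrt(2)/7 + (1/7)*I*(-51)*sqrt(2))/1911 = 1008*(1/4439) + (-198/7 + 612/7 + 13*I*sqrt(2)/7 - 51*I*sqrt(2)/7)*(1/1911) = 1008/4439 + (414/7 - 38*I*sqrt(2)/7)*(1/1911) = 1008/4439 + (138/4459 - 38*I*sqrt(2)/13377) = 5107254/19793501 - 38*I*sqrt(2)/13377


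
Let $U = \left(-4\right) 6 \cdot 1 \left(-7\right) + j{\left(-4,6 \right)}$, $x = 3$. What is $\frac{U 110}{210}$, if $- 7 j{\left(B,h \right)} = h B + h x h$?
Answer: $\frac{572}{7} \approx 81.714$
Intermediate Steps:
$j{\left(B,h \right)} = - \frac{3 h^{2}}{7} - \frac{B h}{7}$ ($j{\left(B,h \right)} = - \frac{h B + h 3 h}{7} = - \frac{B h + 3 h h}{7} = - \frac{B h + 3 h^{2}}{7} = - \frac{3 h^{2} + B h}{7} = - \frac{3 h^{2}}{7} - \frac{B h}{7}$)
$U = 156$ ($U = \left(-4\right) 6 \cdot 1 \left(-7\right) - \frac{6 \left(-4 + 3 \cdot 6\right)}{7} = \left(-24\right) 1 \left(-7\right) - \frac{6 \left(-4 + 18\right)}{7} = \left(-24\right) \left(-7\right) - \frac{6}{7} \cdot 14 = 168 - 12 = 156$)
$\frac{U 110}{210} = \frac{156 \cdot 110}{210} = 17160 \cdot \frac{1}{210} = \frac{572}{7}$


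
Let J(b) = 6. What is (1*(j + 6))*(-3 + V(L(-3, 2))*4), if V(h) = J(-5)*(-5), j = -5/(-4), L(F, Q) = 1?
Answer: -3567/4 ≈ -891.75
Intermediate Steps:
j = 5/4 (j = -5*(-¼) = 5/4 ≈ 1.2500)
V(h) = -30 (V(h) = 6*(-5) = -30)
(1*(j + 6))*(-3 + V(L(-3, 2))*4) = (1*(5/4 + 6))*(-3 - 30*4) = (1*(29/4))*(-3 - 120) = (29/4)*(-123) = -3567/4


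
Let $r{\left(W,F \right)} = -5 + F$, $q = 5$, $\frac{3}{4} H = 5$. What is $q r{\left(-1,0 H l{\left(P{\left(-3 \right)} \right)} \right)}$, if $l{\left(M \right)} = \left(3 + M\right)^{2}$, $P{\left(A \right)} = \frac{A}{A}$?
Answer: $-25$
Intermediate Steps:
$H = \frac{20}{3}$ ($H = \frac{4}{3} \cdot 5 = \frac{20}{3} \approx 6.6667$)
$P{\left(A \right)} = 1$
$q r{\left(-1,0 H l{\left(P{\left(-3 \right)} \right)} \right)} = 5 \left(-5 + 0 \cdot \frac{20}{3} \left(3 + 1\right)^{2}\right) = 5 \left(-5 + 0 \cdot 4^{2}\right) = 5 \left(-5 + 0 \cdot 16\right) = 5 \left(-5 + 0\right) = 5 \left(-5\right) = -25$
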